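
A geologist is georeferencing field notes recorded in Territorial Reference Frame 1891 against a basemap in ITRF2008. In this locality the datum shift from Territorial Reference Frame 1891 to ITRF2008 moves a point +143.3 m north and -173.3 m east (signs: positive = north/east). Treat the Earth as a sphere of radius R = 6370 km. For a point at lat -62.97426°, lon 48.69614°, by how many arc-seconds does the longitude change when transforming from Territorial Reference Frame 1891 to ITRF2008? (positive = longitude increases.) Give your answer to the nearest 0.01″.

Δλ = -12.35″

At latitude -62.97426°, cos φ = 0.454391.
One radian of longitude at latitude φ spans R cos φ, so Δλ = ΔE / (R cos φ) = -173.3 / (6370000 × 0.454391) = -5.9873e-05 rad = -12.350″.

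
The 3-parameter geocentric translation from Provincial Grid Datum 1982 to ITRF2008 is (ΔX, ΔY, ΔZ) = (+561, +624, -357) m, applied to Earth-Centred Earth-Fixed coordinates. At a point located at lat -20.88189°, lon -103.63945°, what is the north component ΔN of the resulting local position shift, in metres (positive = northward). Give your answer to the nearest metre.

The local north axis is (−sin φ cos λ, −sin φ sin λ, cos φ), giving ΔN = -47.154 − 216.148 − 333.551 = -596.85 m.

ΔN = -597 m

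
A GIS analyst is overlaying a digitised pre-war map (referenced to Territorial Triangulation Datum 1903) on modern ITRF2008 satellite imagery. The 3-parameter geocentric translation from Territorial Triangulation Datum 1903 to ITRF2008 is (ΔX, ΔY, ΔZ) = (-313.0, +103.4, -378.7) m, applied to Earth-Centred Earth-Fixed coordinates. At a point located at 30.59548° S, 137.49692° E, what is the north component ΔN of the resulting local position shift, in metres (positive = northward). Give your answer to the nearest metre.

ΔN = -173 m

At φ = -30.59548°, λ = 137.49692°: sin φ = -0.508974, cos φ = 0.860782, sin λ = 0.675630, cos λ = -0.737241.
ΔN = −sin φ cos λ·ΔX − sin φ sin λ·ΔY + cos φ·ΔZ = −(-0.508974)(-0.737241)(-313.0) − (-0.508974)(0.675630)(103.4) + (0.860782)(-378.7) = -172.97 m.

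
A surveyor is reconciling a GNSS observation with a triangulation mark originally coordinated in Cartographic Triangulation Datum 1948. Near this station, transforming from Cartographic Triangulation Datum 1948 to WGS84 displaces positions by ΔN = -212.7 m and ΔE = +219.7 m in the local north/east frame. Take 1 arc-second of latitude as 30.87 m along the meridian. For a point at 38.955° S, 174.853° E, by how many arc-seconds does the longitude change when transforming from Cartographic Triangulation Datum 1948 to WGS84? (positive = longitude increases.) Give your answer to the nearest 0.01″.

At latitude -38.955°, cos φ = 0.777640.
1″ of longitude at this latitude = 30.87 × cos φ = 24.0057 m, so Δλ = 219.7 / 24.0057 = 9.152″.

Δλ = 9.15″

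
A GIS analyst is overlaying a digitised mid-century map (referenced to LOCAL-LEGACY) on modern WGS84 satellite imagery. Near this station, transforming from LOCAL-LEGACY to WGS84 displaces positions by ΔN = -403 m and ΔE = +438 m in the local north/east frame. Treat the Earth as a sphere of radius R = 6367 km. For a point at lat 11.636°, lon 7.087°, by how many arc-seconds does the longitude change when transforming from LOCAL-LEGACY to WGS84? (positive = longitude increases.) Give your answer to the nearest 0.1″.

At latitude 11.636°, cos φ = 0.979449.
One radian of longitude at latitude φ spans R cos φ, so Δλ = ΔE / (R cos φ) = 438.0 / (6367000 × 0.979449) = 7.0236e-05 rad = 14.487″.

Δλ = 14.5″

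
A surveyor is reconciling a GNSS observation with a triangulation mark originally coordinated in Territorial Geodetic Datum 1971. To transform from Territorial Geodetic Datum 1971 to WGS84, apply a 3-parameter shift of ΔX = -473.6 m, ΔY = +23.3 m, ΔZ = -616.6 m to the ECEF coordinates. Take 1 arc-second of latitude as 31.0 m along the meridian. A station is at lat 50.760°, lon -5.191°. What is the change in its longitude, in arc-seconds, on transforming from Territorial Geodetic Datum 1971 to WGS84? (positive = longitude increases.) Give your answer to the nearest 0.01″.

sin φ = 0.774503, cos φ = 0.632570, sin λ = -0.090476, cos λ = 0.995899.
East component: ΔE = −sin λ·ΔX + cos λ·ΔY = −(-0.090476)(-473.6) + (0.995899)(23.3) = -19.65 m.
1° of latitude spans 3600 × 31.00 = 111600 m; at latitude φ, 1° of longitude spans that × cos φ = 70594.8 m, so Δλ = -19.65 / 70594.8 × 3600 = -1.002″.

Δλ = -1.00″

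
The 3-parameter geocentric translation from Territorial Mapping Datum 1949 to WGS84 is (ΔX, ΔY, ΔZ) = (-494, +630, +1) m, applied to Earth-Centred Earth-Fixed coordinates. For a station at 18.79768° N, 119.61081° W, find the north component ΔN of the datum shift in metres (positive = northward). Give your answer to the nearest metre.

ΔN = 99 m

At φ = 18.79768°, λ = -119.61081°: sin φ = 0.322227, cos φ = 0.946662, sin λ = -0.869402, cos λ = -0.494106.
ΔN = −sin φ cos λ·ΔX − sin φ sin λ·ΔY + cos φ·ΔZ = −(0.322227)(-0.494106)(-494) − (0.322227)(-0.869402)(630) + (0.946662)(1) = 98.79 m.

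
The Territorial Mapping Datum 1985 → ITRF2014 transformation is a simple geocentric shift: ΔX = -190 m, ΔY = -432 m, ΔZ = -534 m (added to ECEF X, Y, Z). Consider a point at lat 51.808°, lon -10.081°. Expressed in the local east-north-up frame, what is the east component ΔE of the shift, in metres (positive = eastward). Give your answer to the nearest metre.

ΔE = -459 m

The local east axis at (φ, λ) is (−sin λ, cos λ, 0), so ΔE = −sin(-10.081°)·(-190) + cos(-10.081°)·(-432) = -458.59 m.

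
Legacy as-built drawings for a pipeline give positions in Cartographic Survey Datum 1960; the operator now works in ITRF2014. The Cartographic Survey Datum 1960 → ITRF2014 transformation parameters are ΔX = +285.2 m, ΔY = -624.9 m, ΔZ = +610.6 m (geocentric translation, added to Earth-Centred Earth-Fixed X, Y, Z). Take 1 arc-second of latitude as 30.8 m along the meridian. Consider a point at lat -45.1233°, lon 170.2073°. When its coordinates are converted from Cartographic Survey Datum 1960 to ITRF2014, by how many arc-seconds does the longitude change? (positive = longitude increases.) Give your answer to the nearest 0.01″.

Δλ = 26.10″

sin φ = -0.708627, cos φ = 0.705583, sin λ = 0.170084, cos λ = -0.985430.
East component: ΔE = −sin λ·ΔX + cos λ·ΔY = −(0.170084)(285.2) + (-0.985430)(-624.9) = 567.29 m.
1° of latitude spans 3600 × 30.80 = 110880 m; at latitude φ, 1° of longitude spans that × cos φ = 78235.1 m, so Δλ = 567.29 / 78235.1 × 3600 = 26.104″.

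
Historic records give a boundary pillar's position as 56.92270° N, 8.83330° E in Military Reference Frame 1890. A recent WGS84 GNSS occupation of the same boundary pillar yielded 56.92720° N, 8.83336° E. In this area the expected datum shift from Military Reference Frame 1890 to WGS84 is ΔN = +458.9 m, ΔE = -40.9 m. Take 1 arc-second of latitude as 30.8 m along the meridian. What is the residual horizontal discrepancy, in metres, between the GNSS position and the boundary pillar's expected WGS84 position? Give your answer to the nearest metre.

60 m

Observed coordinate differences: Δφ = +0.00450°, Δλ = +0.00006°.
Converting to metres (1° lat = 110880 m, cos φ = 0.545770): observed ΔN = 499.0 m, observed ΔE = 3.6 m.
Subtracting the expected shift leaves a residual of 499.0 − (458.9) = 40.1 m north and 3.6 − (-40.9) = 44.5 m east.
Residual distance = √(40.1² + 44.5²) = 59.9 m.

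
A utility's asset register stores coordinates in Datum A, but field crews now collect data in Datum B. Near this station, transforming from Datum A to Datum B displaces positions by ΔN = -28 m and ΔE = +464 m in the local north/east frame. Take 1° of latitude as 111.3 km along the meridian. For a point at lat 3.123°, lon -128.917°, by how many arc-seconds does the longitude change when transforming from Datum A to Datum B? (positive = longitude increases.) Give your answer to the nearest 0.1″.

Δλ = 15.0″

At latitude 3.123°, cos φ = 0.998515.
1° of longitude at this latitude = 111.3 × cos φ = 111.13 km, so Δλ = 464.0 / 111134.7 = 0.0041751° = 15.030″.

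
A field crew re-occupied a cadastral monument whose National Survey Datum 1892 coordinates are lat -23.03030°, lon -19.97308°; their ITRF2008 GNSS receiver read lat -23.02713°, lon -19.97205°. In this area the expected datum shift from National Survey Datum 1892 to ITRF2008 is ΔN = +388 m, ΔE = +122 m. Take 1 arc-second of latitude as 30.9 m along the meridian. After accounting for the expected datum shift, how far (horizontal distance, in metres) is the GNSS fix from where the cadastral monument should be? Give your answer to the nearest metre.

Observed coordinate differences: Δφ = +0.00317°, Δλ = +0.00103°.
Converting to metres (1° lat = 111240 m, cos φ = 0.920298): observed ΔN = 352.6 m, observed ΔE = 105.4 m.
Subtracting the expected shift leaves a residual of 352.6 − (388) = -35.4 m north and 105.4 − (122) = -16.6 m east.
Residual distance = √((-35.4)² + (-16.6)²) = 39.1 m.

39 m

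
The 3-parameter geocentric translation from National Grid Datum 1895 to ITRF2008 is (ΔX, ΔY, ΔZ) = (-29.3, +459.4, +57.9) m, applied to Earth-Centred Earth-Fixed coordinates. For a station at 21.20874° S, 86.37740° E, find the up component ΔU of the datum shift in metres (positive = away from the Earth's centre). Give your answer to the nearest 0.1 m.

The local up (radial) axis is (cos φ cos λ, cos φ sin λ, sin φ), giving ΔU = -1.726 + 427.428 − 20.946 = 404.76 m.

ΔU = 404.8 m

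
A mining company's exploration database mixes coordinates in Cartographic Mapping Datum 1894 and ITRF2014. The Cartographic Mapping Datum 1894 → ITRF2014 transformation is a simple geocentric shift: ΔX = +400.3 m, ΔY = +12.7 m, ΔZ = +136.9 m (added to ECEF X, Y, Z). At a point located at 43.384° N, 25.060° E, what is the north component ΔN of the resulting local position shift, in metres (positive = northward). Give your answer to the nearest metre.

The local north axis is (−sin φ cos λ, −sin φ sin λ, cos φ), giving ΔN = -249.076 − 3.695 + 99.494 = -153.28 m.

ΔN = -153 m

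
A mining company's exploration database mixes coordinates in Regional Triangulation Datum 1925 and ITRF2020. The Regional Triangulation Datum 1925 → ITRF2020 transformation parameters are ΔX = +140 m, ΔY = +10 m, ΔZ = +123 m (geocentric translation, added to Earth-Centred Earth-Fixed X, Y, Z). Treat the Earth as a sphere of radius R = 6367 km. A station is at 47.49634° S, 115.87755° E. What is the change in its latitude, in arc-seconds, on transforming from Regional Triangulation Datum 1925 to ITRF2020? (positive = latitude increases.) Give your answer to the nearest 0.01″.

Δφ = 1.45″

sin φ = -0.737234, cos φ = 0.675637, sin λ = 0.899729, cos λ = -0.436449.
North component: ΔN = −sin φ cos λ·ΔX − sin φ sin λ·ΔY + cos φ·ΔZ = −(-0.737234)(-0.436449)(140) − (-0.737234)(0.899729)(10) + (0.675637)(123) = 44.69 m.
1° of latitude spans πR/180 = 111125 m, so Δφ = 44.69 / 111125 × 3600 = 1.448″.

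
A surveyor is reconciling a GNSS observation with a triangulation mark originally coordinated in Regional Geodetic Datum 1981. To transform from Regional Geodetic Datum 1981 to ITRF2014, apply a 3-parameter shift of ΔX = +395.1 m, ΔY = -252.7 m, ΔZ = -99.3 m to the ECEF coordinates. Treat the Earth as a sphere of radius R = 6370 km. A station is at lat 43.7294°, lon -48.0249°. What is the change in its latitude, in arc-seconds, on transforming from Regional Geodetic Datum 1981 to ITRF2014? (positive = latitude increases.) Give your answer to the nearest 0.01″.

Δφ = -12.44″

sin φ = 0.691253, cos φ = 0.722613, sin λ = -0.743436, cos λ = 0.668808.
North component: ΔN = −sin φ cos λ·ΔX − sin φ sin λ·ΔY + cos φ·ΔZ = −(0.691253)(0.668808)(395.1) − (0.691253)(-0.743436)(-252.7) + (0.722613)(-99.3) = -384.28 m.
1° of latitude spans πR/180 = 111177 m, so Δφ = -384.28 / 111177 × 3600 = -12.443″.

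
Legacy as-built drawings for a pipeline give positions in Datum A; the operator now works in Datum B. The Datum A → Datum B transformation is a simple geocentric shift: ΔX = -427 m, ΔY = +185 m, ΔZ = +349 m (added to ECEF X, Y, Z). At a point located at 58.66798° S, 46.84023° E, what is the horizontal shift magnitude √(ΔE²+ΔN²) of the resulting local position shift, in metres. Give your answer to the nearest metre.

441 m

The local east axis at (φ, λ) is (−sin λ, cos λ, 0), so ΔE = −sin(46.84023°)·(-427) + cos(46.84023°)·185 = 438.02 m.
The local north axis is (−sin φ cos λ, −sin φ sin λ, cos φ), giving ΔN = -249.488 + 115.268 + 181.479 = 47.26 m.
Horizontal magnitude = √(ΔE² + ΔN²) = √(438.02² + 47.26²) = 440.56 m.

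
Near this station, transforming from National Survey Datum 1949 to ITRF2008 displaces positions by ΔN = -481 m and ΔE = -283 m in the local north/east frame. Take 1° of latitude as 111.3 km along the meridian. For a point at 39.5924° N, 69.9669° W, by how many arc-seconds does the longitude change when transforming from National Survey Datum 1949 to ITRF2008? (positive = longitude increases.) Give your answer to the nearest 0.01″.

At latitude 39.5924°, cos φ = 0.770598.
1° of longitude at this latitude = 111.3 × cos φ = 85.77 km, so Δλ = -283.0 / 85767.5 = -0.0032996° = -11.879″.

Δλ = -11.88″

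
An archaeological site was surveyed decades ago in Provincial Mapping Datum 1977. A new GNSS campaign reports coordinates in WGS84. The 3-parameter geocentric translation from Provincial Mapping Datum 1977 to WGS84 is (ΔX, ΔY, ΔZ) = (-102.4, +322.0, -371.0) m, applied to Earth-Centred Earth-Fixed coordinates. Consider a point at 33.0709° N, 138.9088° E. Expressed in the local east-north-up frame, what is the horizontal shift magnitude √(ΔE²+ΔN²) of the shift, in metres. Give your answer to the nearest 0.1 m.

At φ = 33.0709°, λ = 138.9088°: sin φ = 0.545676, cos φ = 0.837996, sin λ = 0.657259, cos λ = -0.753664.
ΔE = −sin λ·ΔX + cos λ·ΔY = −(0.657259)·(-102.4) + (-0.753664)·(322.0) = -175.38 m.
ΔN = −sin φ cos λ·ΔX − sin φ sin λ·ΔY + cos φ·ΔZ = −(0.545676)(-0.753664)(-102.4) − (0.545676)(0.657259)(322.0) + (0.837996)(-371.0) = -468.49 m.
Horizontal magnitude = √(ΔE² + ΔN²) = √((-175.38)² + (-468.49)²) = 500.24 m.

500.2 m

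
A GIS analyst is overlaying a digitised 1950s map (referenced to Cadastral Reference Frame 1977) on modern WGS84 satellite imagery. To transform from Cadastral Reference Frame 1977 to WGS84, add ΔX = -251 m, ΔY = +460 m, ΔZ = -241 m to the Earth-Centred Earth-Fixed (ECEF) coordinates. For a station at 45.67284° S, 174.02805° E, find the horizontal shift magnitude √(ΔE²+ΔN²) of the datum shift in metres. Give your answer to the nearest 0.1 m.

433.7 m

The local east axis at (φ, λ) is (−sin λ, cos λ, 0), so ΔE = −sin(174.02805°)·(-251) + cos(174.02805°)·460 = -431.39 m.
The local north axis is (−sin φ cos λ, −sin φ sin λ, cos φ), giving ΔN = 178.581 + 34.237 − 168.400 = 44.42 m.
Horizontal magnitude = √(ΔE² + ΔN²) = √((-431.39)² + 44.42²) = 433.67 m.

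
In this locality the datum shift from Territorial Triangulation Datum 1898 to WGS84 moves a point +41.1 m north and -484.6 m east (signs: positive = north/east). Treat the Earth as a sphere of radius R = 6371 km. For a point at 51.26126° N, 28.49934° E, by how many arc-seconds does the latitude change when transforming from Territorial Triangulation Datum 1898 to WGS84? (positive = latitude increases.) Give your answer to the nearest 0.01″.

Δφ = 1.33″

On a sphere of radius R, 1 rad of latitude = R, so Δφ = ΔN / R = 41.1 / 6371000 = 6.4511e-06 rad = 1.331″.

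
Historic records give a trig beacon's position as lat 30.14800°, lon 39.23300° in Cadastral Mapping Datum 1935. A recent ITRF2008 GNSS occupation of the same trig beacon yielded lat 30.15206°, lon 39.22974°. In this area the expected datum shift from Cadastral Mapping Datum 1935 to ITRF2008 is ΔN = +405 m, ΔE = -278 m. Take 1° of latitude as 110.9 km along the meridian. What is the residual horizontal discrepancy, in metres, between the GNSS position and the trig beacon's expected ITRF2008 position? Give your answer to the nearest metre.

57 m

Observed coordinate differences: Δφ = +0.00406°, Δλ = -0.00326°.
Converting to metres (1° lat = 110900 m, cos φ = 0.864731): observed ΔN = 450.3 m, observed ΔE = -312.6 m.
Subtracting the expected shift leaves a residual of 450.3 − (405) = 45.3 m north and -312.6 − (-278) = -34.6 m east.
Residual distance = √(45.3² + (-34.6)²) = 57.0 m.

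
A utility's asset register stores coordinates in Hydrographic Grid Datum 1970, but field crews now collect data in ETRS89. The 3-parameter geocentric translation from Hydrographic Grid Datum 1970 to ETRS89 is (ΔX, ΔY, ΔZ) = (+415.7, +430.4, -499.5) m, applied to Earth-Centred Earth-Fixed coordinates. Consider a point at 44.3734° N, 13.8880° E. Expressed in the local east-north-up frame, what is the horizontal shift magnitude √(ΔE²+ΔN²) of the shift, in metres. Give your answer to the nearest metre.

At φ = 44.3734°, λ = 13.8880°: sin φ = 0.699332, cos φ = 0.714797, sin λ = 0.240025, cos λ = 0.970767.
ΔE = −sin λ·ΔX + cos λ·ΔY = −(0.240025)·(415.7) + (0.970767)·(430.4) = 318.04 m.
ΔN = −sin φ cos λ·ΔX − sin φ sin λ·ΔY + cos φ·ΔZ = −(0.699332)(0.970767)(415.7) − (0.699332)(0.240025)(430.4) + (0.714797)(-499.5) = -711.50 m.
Horizontal magnitude = √(ΔE² + ΔN²) = √(318.04² + (-711.50)²) = 779.35 m.

779 m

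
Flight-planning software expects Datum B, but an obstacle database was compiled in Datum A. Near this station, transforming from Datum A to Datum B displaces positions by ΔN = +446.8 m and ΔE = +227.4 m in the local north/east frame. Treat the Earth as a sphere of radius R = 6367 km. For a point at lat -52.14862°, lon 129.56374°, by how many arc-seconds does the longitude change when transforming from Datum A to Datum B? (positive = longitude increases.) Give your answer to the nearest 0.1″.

Δλ = 12.0″

At latitude -52.14862°, cos φ = 0.613615.
One radian of longitude at latitude φ spans R cos φ, so Δλ = ΔE / (R cos φ) = 227.4 / (6367000 × 0.613615) = 5.8205e-05 rad = 12.006″.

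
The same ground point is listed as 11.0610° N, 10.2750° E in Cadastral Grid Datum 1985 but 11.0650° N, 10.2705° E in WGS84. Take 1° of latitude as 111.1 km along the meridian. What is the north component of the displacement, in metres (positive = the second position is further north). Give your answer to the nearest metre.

ΔN = 444 m

Δφ = 11.0650° − 11.0610° = +0.0040°; Δλ = 10.2705° − 10.2750° = -0.0045°.
ΔN = Δφ × 111100 = 444.4 m; ΔE = Δλ × 111100 × cos(11.0610°) = -0.0045 × 111100 × 0.981423 = -490.7 m.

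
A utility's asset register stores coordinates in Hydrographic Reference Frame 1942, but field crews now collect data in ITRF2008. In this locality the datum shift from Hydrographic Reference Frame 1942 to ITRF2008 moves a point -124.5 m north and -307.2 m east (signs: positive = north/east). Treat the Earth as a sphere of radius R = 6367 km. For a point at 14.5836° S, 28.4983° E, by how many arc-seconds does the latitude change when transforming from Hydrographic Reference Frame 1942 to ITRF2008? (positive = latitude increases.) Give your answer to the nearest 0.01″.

On a sphere of radius R, 1 rad of latitude = R, so Δφ = ΔN / R = -124.5 / 6367000 = -1.9554e-05 rad = -4.033″.

Δφ = -4.03″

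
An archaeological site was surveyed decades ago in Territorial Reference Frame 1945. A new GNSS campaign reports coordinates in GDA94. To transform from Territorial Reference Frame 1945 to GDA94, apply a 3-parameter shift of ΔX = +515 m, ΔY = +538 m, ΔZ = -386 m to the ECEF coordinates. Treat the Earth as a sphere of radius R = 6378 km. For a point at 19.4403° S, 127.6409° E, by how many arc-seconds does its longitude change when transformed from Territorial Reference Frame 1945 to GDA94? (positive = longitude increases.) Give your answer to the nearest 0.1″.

Δλ = -25.3″

sin φ = -0.332824, cos φ = 0.942989, sin λ = 0.791854, cos λ = -0.610711.
East component: ΔE = −sin λ·ΔX + cos λ·ΔY = −(0.791854)(515) + (-0.610711)(538) = -736.37 m.
1° of latitude spans πR/180 = 111317 m; at latitude φ, 1° of longitude spans that × cos φ = 104970.8 m, so Δλ = -736.37 / 104970.8 × 3600 = -25.254″.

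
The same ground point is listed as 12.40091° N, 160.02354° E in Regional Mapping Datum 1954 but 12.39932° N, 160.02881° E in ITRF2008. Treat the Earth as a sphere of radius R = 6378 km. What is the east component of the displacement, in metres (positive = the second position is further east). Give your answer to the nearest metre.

ΔE = 573 m

Δφ = 12.39932° − 12.40091° = -0.00159°; Δλ = 160.02881° − 160.02354° = +0.00527°.
1° along a meridian = πR/180 = 111317 m.
ΔN = Δφ × 111317 = -177.0 m; ΔE = Δλ × 111317 × cos(12.40091°) = +0.00527 × 111317 × 0.976669 = 573.0 m.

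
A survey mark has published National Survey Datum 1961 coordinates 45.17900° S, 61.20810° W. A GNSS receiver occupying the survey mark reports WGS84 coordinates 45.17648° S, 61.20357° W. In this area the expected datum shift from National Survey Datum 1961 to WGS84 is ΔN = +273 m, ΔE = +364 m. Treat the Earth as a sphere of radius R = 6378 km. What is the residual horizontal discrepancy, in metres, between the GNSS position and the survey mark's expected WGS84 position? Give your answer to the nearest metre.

11 m

Observed coordinate differences: Δφ = +0.00252°, Δλ = +0.00453°.
Converting to metres (1° lat = 111317 m, cos φ = 0.704894): observed ΔN = 280.5 m, observed ΔE = 355.5 m.
Subtracting the expected shift leaves a residual of 280.5 − (273) = 7.5 m north and 355.5 − (364) = -8.5 m east.
Residual distance = √(7.5² + (-8.5)²) = 11.4 m.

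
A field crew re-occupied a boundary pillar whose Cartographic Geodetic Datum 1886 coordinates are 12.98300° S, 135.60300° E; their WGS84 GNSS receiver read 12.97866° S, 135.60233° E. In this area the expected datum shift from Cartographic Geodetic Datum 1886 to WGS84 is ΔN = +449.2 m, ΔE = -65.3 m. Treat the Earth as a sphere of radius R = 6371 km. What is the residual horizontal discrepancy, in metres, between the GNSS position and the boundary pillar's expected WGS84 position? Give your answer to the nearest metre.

34 m

Observed coordinate differences: Δφ = +0.00434°, Δλ = -0.00067°.
Converting to metres (1° lat = 111195 m, cos φ = 0.974437): observed ΔN = 482.6 m, observed ΔE = -72.6 m.
Subtracting the expected shift leaves a residual of 482.6 − (449.2) = 33.4 m north and -72.6 − (-65.3) = -7.3 m east.
Residual distance = √(33.4² + (-7.3)²) = 34.2 m.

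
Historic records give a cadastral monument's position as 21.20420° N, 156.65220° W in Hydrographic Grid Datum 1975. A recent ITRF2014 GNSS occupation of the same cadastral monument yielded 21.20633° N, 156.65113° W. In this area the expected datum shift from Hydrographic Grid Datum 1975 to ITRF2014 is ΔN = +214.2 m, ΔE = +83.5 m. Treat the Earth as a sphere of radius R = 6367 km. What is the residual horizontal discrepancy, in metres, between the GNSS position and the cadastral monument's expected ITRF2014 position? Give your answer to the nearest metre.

Observed coordinate differences: Δφ = +0.00213°, Δλ = +0.00107°.
Converting to metres (1° lat = 111125 m, cos φ = 0.932297): observed ΔN = 236.7 m, observed ΔE = 110.9 m.
Subtracting the expected shift leaves a residual of 236.7 − (214.2) = 22.5 m north and 110.9 − (83.5) = 27.4 m east.
Residual distance = √(22.5² + 27.4²) = 35.4 m.

35 m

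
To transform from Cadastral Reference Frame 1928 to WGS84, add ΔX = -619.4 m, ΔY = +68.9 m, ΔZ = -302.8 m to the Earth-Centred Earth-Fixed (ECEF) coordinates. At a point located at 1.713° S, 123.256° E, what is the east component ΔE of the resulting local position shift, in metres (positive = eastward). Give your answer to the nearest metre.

ΔE = 480 m

The local east axis at (φ, λ) is (−sin λ, cos λ, 0), so ΔE = −sin(123.256°)·(-619.4) + cos(123.256°)·68.9 = 480.18 m.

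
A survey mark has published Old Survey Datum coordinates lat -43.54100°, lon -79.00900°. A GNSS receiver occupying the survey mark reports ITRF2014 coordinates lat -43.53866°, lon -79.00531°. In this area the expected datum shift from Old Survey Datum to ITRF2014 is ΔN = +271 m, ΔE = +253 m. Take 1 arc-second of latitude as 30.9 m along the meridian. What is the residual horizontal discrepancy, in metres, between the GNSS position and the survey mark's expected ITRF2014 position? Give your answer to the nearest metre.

46 m

Observed coordinate differences: Δφ = +0.00234°, Δλ = +0.00369°.
Converting to metres (1° lat = 111240 m, cos φ = 0.724882): observed ΔN = 260.3 m, observed ΔE = 297.5 m.
Subtracting the expected shift leaves a residual of 260.3 − (271) = -10.7 m north and 297.5 − (253) = 44.5 m east.
Residual distance = √((-10.7)² + 44.5²) = 45.8 m.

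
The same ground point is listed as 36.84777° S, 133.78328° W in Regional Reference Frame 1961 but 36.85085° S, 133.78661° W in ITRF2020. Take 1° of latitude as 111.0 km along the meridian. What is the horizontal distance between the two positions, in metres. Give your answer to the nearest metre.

Δφ = -36.85085° − -36.84777° = -0.00308°; Δλ = -133.78661° − -133.78328° = -0.00333°.
ΔN = Δφ × 111000 = -341.9 m; ΔE = Δλ × 111000 × cos(-36.84777°) = -0.00333 × 111000 × 0.800232 = -295.8 m.
Distance = √(ΔE² + ΔN²) = √((-295.8)² + (-341.9)²) = 452.1 m.

452 m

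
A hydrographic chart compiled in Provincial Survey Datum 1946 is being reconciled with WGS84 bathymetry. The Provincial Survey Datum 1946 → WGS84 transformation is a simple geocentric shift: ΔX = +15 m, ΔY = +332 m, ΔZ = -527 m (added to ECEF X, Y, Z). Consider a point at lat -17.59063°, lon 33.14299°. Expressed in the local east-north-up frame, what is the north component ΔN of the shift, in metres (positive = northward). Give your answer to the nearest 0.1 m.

The local north axis is (−sin φ cos λ, −sin φ sin λ, cos φ), giving ΔN = 3.796 + 54.856 − 502.358 = -443.71 m.

ΔN = -443.7 m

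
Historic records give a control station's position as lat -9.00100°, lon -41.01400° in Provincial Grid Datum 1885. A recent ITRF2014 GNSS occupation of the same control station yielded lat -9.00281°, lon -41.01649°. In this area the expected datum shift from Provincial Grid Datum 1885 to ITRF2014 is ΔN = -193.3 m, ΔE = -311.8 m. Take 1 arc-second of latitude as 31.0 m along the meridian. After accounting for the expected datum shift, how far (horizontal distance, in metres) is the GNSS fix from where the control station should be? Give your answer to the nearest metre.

Observed coordinate differences: Δφ = -0.00181°, Δλ = -0.00249°.
Converting to metres (1° lat = 111600 m, cos φ = 0.987686): observed ΔN = -202.0 m, observed ΔE = -274.5 m.
Subtracting the expected shift leaves a residual of -202.0 − (-193.3) = -8.7 m north and -274.5 − (-311.8) = 37.3 m east.
Residual distance = √((-8.7)² + 37.3²) = 38.3 m.

38 m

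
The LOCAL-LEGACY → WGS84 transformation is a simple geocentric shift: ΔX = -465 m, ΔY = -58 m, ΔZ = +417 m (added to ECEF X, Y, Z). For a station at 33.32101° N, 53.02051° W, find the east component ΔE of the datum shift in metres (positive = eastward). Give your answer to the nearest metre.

ΔE = -406 m

The local east axis at (φ, λ) is (−sin λ, cos λ, 0), so ΔE = −sin(-53.02051°)·(-465) + cos(-53.02051°)·(-58) = -406.35 m.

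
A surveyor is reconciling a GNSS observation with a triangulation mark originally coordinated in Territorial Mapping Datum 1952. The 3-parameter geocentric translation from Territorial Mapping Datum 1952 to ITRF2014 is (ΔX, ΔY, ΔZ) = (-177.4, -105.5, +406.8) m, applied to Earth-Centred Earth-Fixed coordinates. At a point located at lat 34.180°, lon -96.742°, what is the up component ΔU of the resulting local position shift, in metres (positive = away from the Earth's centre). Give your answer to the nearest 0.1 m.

The local up (radial) axis is (cos φ cos λ, cos φ sin λ, sin φ), giving ΔU = 17.229 + 86.674 + 228.538 = 332.44 m.

ΔU = 332.4 m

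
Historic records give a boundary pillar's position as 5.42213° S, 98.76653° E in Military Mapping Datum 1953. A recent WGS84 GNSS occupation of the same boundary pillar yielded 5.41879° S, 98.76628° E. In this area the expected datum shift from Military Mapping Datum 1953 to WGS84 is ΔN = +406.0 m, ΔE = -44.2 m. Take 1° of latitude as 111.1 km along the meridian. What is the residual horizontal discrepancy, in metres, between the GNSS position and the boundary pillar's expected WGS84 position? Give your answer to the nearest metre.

Observed coordinate differences: Δφ = +0.00334°, Δλ = -0.00025°.
Converting to metres (1° lat = 111100 m, cos φ = 0.995526): observed ΔN = 371.1 m, observed ΔE = -27.7 m.
Subtracting the expected shift leaves a residual of 371.1 − (406.0) = -34.9 m north and -27.7 − (-44.2) = 16.5 m east.
Residual distance = √((-34.9)² + 16.5²) = 38.6 m.

39 m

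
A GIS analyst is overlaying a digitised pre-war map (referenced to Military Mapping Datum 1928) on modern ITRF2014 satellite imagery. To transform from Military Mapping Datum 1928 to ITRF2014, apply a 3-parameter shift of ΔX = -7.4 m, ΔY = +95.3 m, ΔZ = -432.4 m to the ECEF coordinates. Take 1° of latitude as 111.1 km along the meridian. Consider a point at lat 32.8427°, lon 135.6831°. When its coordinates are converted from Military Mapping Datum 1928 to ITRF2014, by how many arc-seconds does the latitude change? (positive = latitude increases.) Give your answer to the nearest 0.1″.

Δφ = -13.0″

sin φ = 0.542334, cos φ = 0.840163, sin λ = 0.698626, cos λ = -0.715487.
North component: ΔN = −sin φ cos λ·ΔX − sin φ sin λ·ΔY + cos φ·ΔZ = −(0.542334)(-0.715487)(-7.4) − (0.542334)(0.698626)(95.3) + (0.840163)(-432.4) = -402.27 m.
1° of latitude spans 111100 m, so Δφ = -402.27 / 111100 × 3600 = -13.035″.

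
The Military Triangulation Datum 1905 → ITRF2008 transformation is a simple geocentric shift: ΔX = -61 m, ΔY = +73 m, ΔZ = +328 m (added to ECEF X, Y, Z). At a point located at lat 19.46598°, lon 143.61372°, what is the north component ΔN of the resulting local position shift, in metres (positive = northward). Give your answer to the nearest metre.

At φ = 19.46598°, λ = 143.61372°: sin φ = 0.333247, cos φ = 0.942840, sin λ = 0.593226, cos λ = -0.805036.
ΔN = −sin φ cos λ·ΔX − sin φ sin λ·ΔY + cos φ·ΔZ = −(0.333247)(-0.805036)(-61) − (0.333247)(0.593226)(73) + (0.942840)(328) = 278.46 m.

ΔN = 278 m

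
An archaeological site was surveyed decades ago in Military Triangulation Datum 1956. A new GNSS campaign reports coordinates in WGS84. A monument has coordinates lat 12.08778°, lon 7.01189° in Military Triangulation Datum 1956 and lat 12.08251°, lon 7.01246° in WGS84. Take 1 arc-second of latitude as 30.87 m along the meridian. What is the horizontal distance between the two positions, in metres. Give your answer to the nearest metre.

Δφ = 12.08251° − 12.08778° = -0.00527°; Δλ = 7.01246° − 7.01189° = +0.00057°.
1° of latitude = 3600 × 30.87 = 111132 m.
ΔN = Δφ × 111132 = -585.7 m; ΔE = Δλ × 111132 × cos(12.08778°) = +0.00057 × 111132 × 0.977828 = 61.9 m.
Distance = √(ΔE² + ΔN²) = √(61.9² + (-585.7)²) = 588.9 m.

589 m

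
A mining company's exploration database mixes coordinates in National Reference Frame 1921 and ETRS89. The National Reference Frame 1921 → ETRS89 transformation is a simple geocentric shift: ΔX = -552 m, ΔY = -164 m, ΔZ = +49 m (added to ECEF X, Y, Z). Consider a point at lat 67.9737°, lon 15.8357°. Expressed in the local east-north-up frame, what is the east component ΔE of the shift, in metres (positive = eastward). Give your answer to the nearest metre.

At φ = 67.9737°, λ = 15.8357°: sin φ = 0.927012, cos φ = 0.375032, sin λ = 0.272880, cos λ = 0.962048.
ΔE = −sin λ·ΔX + cos λ·ΔY = −(0.272880)·(-552) + (0.962048)·(-164) = -7.15 m.

ΔE = -7 m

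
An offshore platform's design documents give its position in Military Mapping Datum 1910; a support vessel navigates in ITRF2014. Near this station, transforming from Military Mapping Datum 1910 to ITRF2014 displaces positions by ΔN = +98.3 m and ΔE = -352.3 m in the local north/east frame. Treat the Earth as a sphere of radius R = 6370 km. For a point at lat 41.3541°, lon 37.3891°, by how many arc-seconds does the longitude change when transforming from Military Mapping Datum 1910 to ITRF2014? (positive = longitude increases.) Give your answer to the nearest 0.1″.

Δλ = -15.2″

At latitude 41.3541°, cos φ = 0.750641.
One radian of longitude at latitude φ spans R cos φ, so Δλ = ΔE / (R cos φ) = -352.3 / (6370000 × 0.750641) = -7.3679e-05 rad = -15.197″.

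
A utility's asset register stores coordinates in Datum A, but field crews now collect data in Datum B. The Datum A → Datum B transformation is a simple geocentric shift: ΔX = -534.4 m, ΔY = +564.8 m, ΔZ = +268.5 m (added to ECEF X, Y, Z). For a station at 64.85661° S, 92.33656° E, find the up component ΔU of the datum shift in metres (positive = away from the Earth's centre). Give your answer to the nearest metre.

ΔU = 6 m

The local up (radial) axis is (cos φ cos λ, cos φ sin λ, sin φ), giving ΔU = 9.257 + 239.776 − 243.059 = 5.97 m.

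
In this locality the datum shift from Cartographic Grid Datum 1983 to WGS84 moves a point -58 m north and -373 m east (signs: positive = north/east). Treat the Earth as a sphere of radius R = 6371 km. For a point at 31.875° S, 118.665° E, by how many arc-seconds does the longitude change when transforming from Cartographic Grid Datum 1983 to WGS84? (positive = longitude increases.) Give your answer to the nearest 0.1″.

At latitude -31.875°, cos φ = 0.849202.
One radian of longitude at latitude φ spans R cos φ, so Δλ = ΔE / (R cos φ) = -373.0 / (6371000 × 0.849202) = -6.8943e-05 rad = -14.221″.

Δλ = -14.2″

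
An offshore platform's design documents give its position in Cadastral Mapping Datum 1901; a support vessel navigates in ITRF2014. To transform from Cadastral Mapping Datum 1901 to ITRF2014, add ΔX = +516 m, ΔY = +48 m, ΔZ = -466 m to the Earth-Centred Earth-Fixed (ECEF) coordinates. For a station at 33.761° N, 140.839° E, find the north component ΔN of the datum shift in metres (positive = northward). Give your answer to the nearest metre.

ΔN = -182 m

At φ = 33.761°, λ = 140.839°: sin φ = 0.555730, cos φ = 0.831363, sin λ = 0.631502, cos λ = -0.775375.
ΔN = −sin φ cos λ·ΔX − sin φ sin λ·ΔY + cos φ·ΔZ = −(0.555730)(-0.775375)(516) − (0.555730)(0.631502)(48) + (0.831363)(-466) = -181.92 m.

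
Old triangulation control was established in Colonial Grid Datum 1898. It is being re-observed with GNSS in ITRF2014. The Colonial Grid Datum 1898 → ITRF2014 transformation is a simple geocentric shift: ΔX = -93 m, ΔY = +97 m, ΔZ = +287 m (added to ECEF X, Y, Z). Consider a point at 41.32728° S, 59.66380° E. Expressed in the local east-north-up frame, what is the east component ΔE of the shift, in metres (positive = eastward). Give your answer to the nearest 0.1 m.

At φ = -41.32728°, λ = 59.66380°: sin φ = -0.660359, cos φ = 0.750950, sin λ = 0.863077, cos λ = 0.505073.
ΔE = −sin λ·ΔX + cos λ·ΔY = −(0.863077)·(-93) + (0.505073)·(97) = 129.26 m.

ΔE = 129.3 m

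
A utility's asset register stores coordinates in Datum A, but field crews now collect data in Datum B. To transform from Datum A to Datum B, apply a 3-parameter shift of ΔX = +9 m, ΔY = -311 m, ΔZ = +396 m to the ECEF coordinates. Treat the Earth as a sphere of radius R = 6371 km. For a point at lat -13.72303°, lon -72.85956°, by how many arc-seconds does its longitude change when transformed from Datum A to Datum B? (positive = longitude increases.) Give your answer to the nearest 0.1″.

Δλ = -2.8″

sin φ = -0.237229, cos φ = 0.971454, sin λ = -0.955585, cos λ = 0.294715.
East component: ΔE = −sin λ·ΔX + cos λ·ΔY = −(-0.955585)(9) + (0.294715)(-311) = -83.06 m.
1° of latitude spans πR/180 = 111195 m; at latitude φ, 1° of longitude spans that × cos φ = 108020.7 m, so Δλ = -83.06 / 108020.7 × 3600 = -2.768″.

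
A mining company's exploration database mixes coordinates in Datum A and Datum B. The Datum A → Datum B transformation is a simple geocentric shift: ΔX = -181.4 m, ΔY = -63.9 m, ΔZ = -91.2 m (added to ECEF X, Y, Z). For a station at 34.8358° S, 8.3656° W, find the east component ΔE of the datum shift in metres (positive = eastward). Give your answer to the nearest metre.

ΔE = -90 m

The local east axis at (φ, λ) is (−sin λ, cos λ, 0), so ΔE = −sin(-8.3656°)·(-181.4) + cos(-8.3656°)·(-63.9) = -89.61 m.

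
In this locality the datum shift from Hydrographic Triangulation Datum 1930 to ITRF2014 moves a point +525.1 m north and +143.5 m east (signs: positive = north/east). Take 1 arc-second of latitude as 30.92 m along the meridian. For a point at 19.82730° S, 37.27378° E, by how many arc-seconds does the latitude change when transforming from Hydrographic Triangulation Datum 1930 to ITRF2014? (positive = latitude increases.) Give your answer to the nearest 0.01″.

1″ of latitude = 30.92 m, so Δφ = 525.1 / 30.92 = 16.983″.

Δφ = 16.98″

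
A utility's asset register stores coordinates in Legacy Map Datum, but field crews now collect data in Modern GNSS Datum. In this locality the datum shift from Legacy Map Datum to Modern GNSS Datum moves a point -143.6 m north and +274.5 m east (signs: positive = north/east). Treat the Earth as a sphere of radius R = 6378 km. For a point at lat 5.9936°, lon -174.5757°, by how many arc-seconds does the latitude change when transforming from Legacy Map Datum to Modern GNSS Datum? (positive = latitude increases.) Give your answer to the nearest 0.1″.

Δφ = -4.6″

On a sphere of radius R, 1 rad of latitude = R, so Δφ = ΔN / R = -143.6 / 6378000 = -2.2515e-05 rad = -4.644″.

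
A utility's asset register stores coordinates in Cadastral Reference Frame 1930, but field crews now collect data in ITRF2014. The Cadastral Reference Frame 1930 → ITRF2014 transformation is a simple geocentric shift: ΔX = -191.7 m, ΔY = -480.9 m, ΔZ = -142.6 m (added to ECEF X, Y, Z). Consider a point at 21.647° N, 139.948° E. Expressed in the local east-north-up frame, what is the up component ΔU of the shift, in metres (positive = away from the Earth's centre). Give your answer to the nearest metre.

ΔU = -204 m

The local up (radial) axis is (cos φ cos λ, cos φ sin λ, sin φ), giving ΔU = 136.390 − 287.627 − 52.603 = -203.84 m.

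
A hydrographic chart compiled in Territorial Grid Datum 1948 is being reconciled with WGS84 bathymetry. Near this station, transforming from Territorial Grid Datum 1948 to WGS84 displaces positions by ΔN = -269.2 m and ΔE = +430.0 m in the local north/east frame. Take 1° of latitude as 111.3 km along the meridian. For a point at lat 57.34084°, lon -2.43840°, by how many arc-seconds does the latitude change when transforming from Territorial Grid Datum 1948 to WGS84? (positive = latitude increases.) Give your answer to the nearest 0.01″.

1° of latitude = 111.3 km, so Δφ = -269.2 / 111300 = -0.0024187° = -8.707″.

Δφ = -8.71″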